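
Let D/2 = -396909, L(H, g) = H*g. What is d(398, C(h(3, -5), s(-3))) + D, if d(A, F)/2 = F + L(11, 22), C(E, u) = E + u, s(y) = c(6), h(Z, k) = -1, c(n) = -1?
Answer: -793338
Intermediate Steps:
s(y) = -1
d(A, F) = 484 + 2*F (d(A, F) = 2*(F + 11*22) = 2*(F + 242) = 2*(242 + F) = 484 + 2*F)
D = -793818 (D = 2*(-396909) = -793818)
d(398, C(h(3, -5), s(-3))) + D = (484 + 2*(-1 - 1)) - 793818 = (484 + 2*(-2)) - 793818 = (484 - 4) - 793818 = 480 - 793818 = -793338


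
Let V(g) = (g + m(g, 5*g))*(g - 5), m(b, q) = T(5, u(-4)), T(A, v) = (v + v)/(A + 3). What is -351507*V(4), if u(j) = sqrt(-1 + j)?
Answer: 1406028 + 351507*I*sqrt(5)/4 ≈ 1.406e+6 + 1.965e+5*I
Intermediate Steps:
T(A, v) = 2*v/(3 + A) (T(A, v) = (2*v)/(3 + A) = 2*v/(3 + A))
m(b, q) = I*sqrt(5)/4 (m(b, q) = 2*sqrt(-1 - 4)/(3 + 5) = 2*sqrt(-5)/8 = 2*(I*sqrt(5))*(1/8) = I*sqrt(5)/4)
V(g) = (-5 + g)*(g + I*sqrt(5)/4) (V(g) = (g + I*sqrt(5)/4)*(g - 5) = (g + I*sqrt(5)/4)*(-5 + g) = (-5 + g)*(g + I*sqrt(5)/4))
-351507*V(4) = -351507*(4**2 - 5*4 - 5*I*sqrt(5)/4 + (1/4)*I*4*sqrt(5)) = -351507*(16 - 20 - 5*I*sqrt(5)/4 + I*sqrt(5)) = -351507*(-4 - I*sqrt(5)/4) = 1406028 + 351507*I*sqrt(5)/4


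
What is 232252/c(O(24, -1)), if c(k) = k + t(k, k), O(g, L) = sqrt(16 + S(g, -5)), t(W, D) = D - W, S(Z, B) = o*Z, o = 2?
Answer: 58063/2 ≈ 29032.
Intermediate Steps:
S(Z, B) = 2*Z
O(g, L) = sqrt(16 + 2*g)
c(k) = k (c(k) = k + (k - k) = k + 0 = k)
232252/c(O(24, -1)) = 232252/(sqrt(16 + 2*24)) = 232252/(sqrt(16 + 48)) = 232252/(sqrt(64)) = 232252/8 = 232252*(1/8) = 58063/2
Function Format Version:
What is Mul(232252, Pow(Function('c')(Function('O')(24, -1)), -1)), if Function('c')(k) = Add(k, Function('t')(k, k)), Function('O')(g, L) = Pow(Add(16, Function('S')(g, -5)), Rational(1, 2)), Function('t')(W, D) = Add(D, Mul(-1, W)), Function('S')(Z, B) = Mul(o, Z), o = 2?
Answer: Rational(58063, 2) ≈ 29032.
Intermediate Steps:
Function('S')(Z, B) = Mul(2, Z)
Function('O')(g, L) = Pow(Add(16, Mul(2, g)), Rational(1, 2))
Function('c')(k) = k (Function('c')(k) = Add(k, Add(k, Mul(-1, k))) = Add(k, 0) = k)
Mul(232252, Pow(Function('c')(Function('O')(24, -1)), -1)) = Mul(232252, Pow(Pow(Add(16, Mul(2, 24)), Rational(1, 2)), -1)) = Mul(232252, Pow(Pow(Add(16, 48), Rational(1, 2)), -1)) = Mul(232252, Pow(Pow(64, Rational(1, 2)), -1)) = Mul(232252, Pow(8, -1)) = Mul(232252, Rational(1, 8)) = Rational(58063, 2)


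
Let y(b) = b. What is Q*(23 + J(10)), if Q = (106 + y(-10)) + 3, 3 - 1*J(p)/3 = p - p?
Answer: 3168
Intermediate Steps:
J(p) = 9 (J(p) = 9 - 3*(p - p) = 9 - 3*0 = 9 + 0 = 9)
Q = 99 (Q = (106 - 10) + 3 = 96 + 3 = 99)
Q*(23 + J(10)) = 99*(23 + 9) = 99*32 = 3168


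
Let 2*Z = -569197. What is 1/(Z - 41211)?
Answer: -2/651619 ≈ -3.0693e-6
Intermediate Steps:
Z = -569197/2 (Z = (½)*(-569197) = -569197/2 ≈ -2.8460e+5)
1/(Z - 41211) = 1/(-569197/2 - 41211) = 1/(-651619/2) = -2/651619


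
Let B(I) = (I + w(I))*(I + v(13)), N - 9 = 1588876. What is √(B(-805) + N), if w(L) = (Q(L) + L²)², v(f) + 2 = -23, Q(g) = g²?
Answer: I*√1394188847817965 ≈ 3.7339e+7*I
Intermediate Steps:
N = 1588885 (N = 9 + 1588876 = 1588885)
v(f) = -25 (v(f) = -2 - 23 = -25)
w(L) = 4*L⁴ (w(L) = (L² + L²)² = (2*L²)² = 4*L⁴)
B(I) = (-25 + I)*(I + 4*I⁴) (B(I) = (I + 4*I⁴)*(I - 25) = (I + 4*I⁴)*(-25 + I) = (-25 + I)*(I + 4*I⁴))
√(B(-805) + N) = √(-805*(-25 - 805 - 100*(-805)³ + 4*(-805)⁴) + 1588885) = √(-805*(-25 - 805 - 100*(-521660125) + 4*419936400625) + 1588885) = √(-805*(-25 - 805 + 52166012500 + 1679745602500) + 1588885) = √(-805*1731911614170 + 1588885) = √(-1394188849406850 + 1588885) = √(-1394188847817965) = I*√1394188847817965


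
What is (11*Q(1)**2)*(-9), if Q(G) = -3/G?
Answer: -891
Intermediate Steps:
(11*Q(1)**2)*(-9) = (11*(-3/1)**2)*(-9) = (11*(-3*1)**2)*(-9) = (11*(-3)**2)*(-9) = (11*9)*(-9) = 99*(-9) = -891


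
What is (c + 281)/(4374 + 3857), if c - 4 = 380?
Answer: 665/8231 ≈ 0.080792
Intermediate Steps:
c = 384 (c = 4 + 380 = 384)
(c + 281)/(4374 + 3857) = (384 + 281)/(4374 + 3857) = 665/8231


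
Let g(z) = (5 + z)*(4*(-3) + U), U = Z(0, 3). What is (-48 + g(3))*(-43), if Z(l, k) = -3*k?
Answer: 9288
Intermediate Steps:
U = -9 (U = -3*3 = -9)
g(z) = -105 - 21*z (g(z) = (5 + z)*(4*(-3) - 9) = (5 + z)*(-12 - 9) = (5 + z)*(-21) = -105 - 21*z)
(-48 + g(3))*(-43) = (-48 + (-105 - 21*3))*(-43) = (-48 + (-105 - 63))*(-43) = (-48 - 168)*(-43) = -216*(-43) = 9288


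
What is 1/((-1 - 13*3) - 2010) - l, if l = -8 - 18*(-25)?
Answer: -906101/2050 ≈ -442.00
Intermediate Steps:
l = 442 (l = -8 + 450 = 442)
1/((-1 - 13*3) - 2010) - l = 1/((-1 - 13*3) - 2010) - 1*442 = 1/((-1 - 39) - 2010) - 442 = 1/(-40 - 2010) - 442 = 1/(-2050) - 442 = -1/2050 - 442 = -906101/2050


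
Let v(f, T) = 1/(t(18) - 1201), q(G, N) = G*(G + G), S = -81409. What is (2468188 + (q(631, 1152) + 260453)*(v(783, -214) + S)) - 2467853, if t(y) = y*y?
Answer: -75449184233055/877 ≈ -8.6031e+10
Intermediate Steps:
t(y) = y²
q(G, N) = 2*G² (q(G, N) = G*(2*G) = 2*G²)
v(f, T) = -1/877 (v(f, T) = 1/(18² - 1201) = 1/(324 - 1201) = 1/(-877) = -1/877)
(2468188 + (q(631, 1152) + 260453)*(v(783, -214) + S)) - 2467853 = (2468188 + (2*631² + 260453)*(-1/877 - 81409)) - 2467853 = (2468188 + (2*398161 + 260453)*(-71395694/877)) - 2467853 = (2468188 + (796322 + 260453)*(-71395694/877)) - 2467853 = (2468188 + 1056775*(-71395694/877)) - 2467853 = (2468188 - 75449184526850/877) - 2467853 = -75447019925974/877 - 2467853 = -75449184233055/877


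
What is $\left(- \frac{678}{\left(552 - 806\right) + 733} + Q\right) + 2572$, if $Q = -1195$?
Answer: $\frac{658905}{479} \approx 1375.6$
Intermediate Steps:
$\left(- \frac{678}{\left(552 - 806\right) + 733} + Q\right) + 2572 = \left(- \frac{678}{\left(552 - 806\right) + 733} - 1195\right) + 2572 = \left(- \frac{678}{-254 + 733} - 1195\right) + 2572 = \left(- \frac{678}{479} - 1195\right) + 2572 = - \frac{573083}{479} + 2572 = \frac{658905}{479}$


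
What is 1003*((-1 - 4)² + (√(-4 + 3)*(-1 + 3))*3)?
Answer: 25075 + 6018*I ≈ 25075.0 + 6018.0*I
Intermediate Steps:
1003*((-1 - 4)² + (√(-4 + 3)*(-1 + 3))*3) = 1003*((-5)² + (√(-1)*2)*3) = 1003*(25 + (I*2)*3) = 1003*(25 + (2*I)*3) = 1003*(25 + 6*I) = 25075 + 6018*I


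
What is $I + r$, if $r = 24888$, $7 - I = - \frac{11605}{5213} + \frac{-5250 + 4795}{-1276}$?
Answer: $\frac{165608698325}{6651788} \approx 24897.0$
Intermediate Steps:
$I = \frac{58998581}{6651788}$ ($I = 7 - \left(- \frac{11605}{5213} + \frac{-5250 + 4795}{-1276}\right) = 7 - \left(\left(-11605\right) \frac{1}{5213} - - \frac{455}{1276}\right) = 7 - \left(- \frac{11605}{5213} + \frac{455}{1276}\right) = 7 - - \frac{12436065}{6651788} = 7 + \frac{12436065}{6651788} = \frac{58998581}{6651788} \approx 8.8696$)
$I + r = \frac{58998581}{6651788} + 24888 = \frac{165608698325}{6651788}$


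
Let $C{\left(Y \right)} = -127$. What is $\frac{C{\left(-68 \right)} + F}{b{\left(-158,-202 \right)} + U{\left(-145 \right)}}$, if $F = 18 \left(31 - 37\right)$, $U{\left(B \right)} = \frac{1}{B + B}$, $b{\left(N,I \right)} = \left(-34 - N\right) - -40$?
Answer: $- \frac{68150}{47559} \approx -1.433$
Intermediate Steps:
$b{\left(N,I \right)} = 6 - N$ ($b{\left(N,I \right)} = \left(-34 - N\right) + 40 = 6 - N$)
$U{\left(B \right)} = \frac{1}{2 B}$
$F = -108$ ($F = 18 \left(-6\right) = -108$)
$\frac{C{\left(-68 \right)} + F}{b{\left(-158,-202 \right)} + U{\left(-145 \right)}} = \frac{-127 - 108}{\left(6 - -158\right) + \frac{1}{2 \left(-145\right)}} = - \frac{235}{\left(6 + 158\right) + \frac{1}{2} \left(- \frac{1}{145}\right)} = - \frac{235}{164 - \frac{1}{290}} = - \frac{235}{\frac{47559}{290}} = \left(-235\right) \frac{290}{47559} = - \frac{68150}{47559}$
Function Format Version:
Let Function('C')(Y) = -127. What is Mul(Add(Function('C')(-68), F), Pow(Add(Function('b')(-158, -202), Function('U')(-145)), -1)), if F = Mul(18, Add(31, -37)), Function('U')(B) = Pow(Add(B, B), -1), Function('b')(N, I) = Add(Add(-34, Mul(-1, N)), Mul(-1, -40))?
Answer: Rational(-68150, 47559) ≈ -1.4330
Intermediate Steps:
Function('b')(N, I) = Add(6, Mul(-1, N)) (Function('b')(N, I) = Add(Add(-34, Mul(-1, N)), 40) = Add(6, Mul(-1, N)))
Function('U')(B) = Mul(Rational(1, 2), Pow(B, -1)) (Function('U')(B) = Pow(Mul(2, B), -1) = Mul(Rational(1, 2), Pow(B, -1)))
F = -108 (F = Mul(18, -6) = -108)
Mul(Add(Function('C')(-68), F), Pow(Add(Function('b')(-158, -202), Function('U')(-145)), -1)) = Mul(Add(-127, -108), Pow(Add(Add(6, Mul(-1, -158)), Mul(Rational(1, 2), Pow(-145, -1))), -1)) = Mul(-235, Pow(Add(Add(6, 158), Mul(Rational(1, 2), Rational(-1, 145))), -1)) = Mul(-235, Pow(Add(164, Rational(-1, 290)), -1)) = Mul(-235, Pow(Rational(47559, 290), -1)) = Mul(-235, Rational(290, 47559)) = Rational(-68150, 47559)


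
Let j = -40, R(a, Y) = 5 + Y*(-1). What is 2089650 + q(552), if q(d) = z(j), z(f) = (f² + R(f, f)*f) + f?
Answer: 2089410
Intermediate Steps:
R(a, Y) = 5 - Y
z(f) = f + f² + f*(5 - f) (z(f) = (f² + (5 - f)*f) + f = (f² + f*(5 - f)) + f = f + f² + f*(5 - f))
q(d) = -240 (q(d) = 6*(-40) = -240)
2089650 + q(552) = 2089650 - 240 = 2089410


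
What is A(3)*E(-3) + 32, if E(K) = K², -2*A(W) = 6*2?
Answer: -22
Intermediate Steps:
A(W) = -6 (A(W) = -3*2 = -½*12 = -6)
A(3)*E(-3) + 32 = -6*(-3)² + 32 = -6*9 + 32 = -54 + 32 = -22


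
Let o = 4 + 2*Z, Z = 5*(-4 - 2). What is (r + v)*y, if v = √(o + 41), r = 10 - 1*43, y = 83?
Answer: -2739 + 83*I*√15 ≈ -2739.0 + 321.46*I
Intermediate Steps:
r = -33 (r = 10 - 43 = -33)
Z = -30 (Z = 5*(-6) = -30)
o = -56 (o = 4 + 2*(-30) = 4 - 60 = -56)
v = I*√15 (v = √(-56 + 41) = √(-15) = I*√15 ≈ 3.873*I)
(r + v)*y = (-33 + I*√15)*83 = -2739 + 83*I*√15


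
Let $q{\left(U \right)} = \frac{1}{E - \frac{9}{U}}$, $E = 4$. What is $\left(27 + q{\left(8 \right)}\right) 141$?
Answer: $\frac{88689}{23} \approx 3856.0$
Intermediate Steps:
$q{\left(U \right)} = \frac{1}{4 - \frac{9}{U}}$
$\left(27 + q{\left(8 \right)}\right) 141 = \left(27 + \frac{8}{-9 + 4 \cdot 8}\right) 141 = \left(27 + \frac{8}{-9 + 32}\right) 141 = \left(27 + \frac{8}{23}\right) 141 = \frac{629}{23} \cdot 141 = \frac{88689}{23}$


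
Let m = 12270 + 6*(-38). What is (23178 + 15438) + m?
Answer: 50658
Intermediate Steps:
m = 12042 (m = 12270 - 228 = 12042)
(23178 + 15438) + m = (23178 + 15438) + 12042 = 38616 + 12042 = 50658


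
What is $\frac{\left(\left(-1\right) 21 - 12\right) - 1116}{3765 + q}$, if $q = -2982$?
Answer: $- \frac{383}{261} \approx -1.4674$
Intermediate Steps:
$\frac{\left(\left(-1\right) 21 - 12\right) - 1116}{3765 + q} = \frac{\left(\left(-1\right) 21 - 12\right) - 1116}{3765 - 2982} = \frac{\left(-21 - 12\right) - 1116}{783} = \left(-33 - 1116\right) \frac{1}{783} = \left(-1149\right) \frac{1}{783} = - \frac{383}{261}$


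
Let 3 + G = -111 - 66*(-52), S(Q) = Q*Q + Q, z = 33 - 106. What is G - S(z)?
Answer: -1938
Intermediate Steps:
z = -73
S(Q) = Q + Q**2 (S(Q) = Q**2 + Q = Q + Q**2)
G = 3318 (G = -3 + (-111 - 66*(-52)) = -3 + (-111 + 3432) = -3 + 3321 = 3318)
G - S(z) = 3318 - (-73)*(1 - 73) = 3318 - (-73)*(-72) = 3318 - 1*5256 = 3318 - 5256 = -1938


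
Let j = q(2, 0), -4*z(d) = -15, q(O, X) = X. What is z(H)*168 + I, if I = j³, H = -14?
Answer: 630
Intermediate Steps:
z(d) = 15/4 (z(d) = -¼*(-15) = 15/4)
j = 0
I = 0 (I = 0³ = 0)
z(H)*168 + I = (15/4)*168 + 0 = 630 + 0 = 630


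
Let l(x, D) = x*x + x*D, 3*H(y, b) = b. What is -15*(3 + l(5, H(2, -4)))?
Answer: -320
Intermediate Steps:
H(y, b) = b/3
l(x, D) = x**2 + D*x
-15*(3 + l(5, H(2, -4))) = -15*(3 + 5*((1/3)*(-4) + 5)) = -15*(3 + 5*(-4/3 + 5)) = -15*(3 + 5*(11/3)) = -15*(3 + 55/3) = -15*64/3 = -320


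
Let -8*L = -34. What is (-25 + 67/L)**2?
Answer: 24649/289 ≈ 85.291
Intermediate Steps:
L = 17/4 (L = -1/8*(-34) = 17/4 ≈ 4.2500)
(-25 + 67/L)**2 = (-25 + 67/(17/4))**2 = (-25 + 67*(4/17))**2 = (-25 + 268/17)**2 = (-157/17)**2 = 24649/289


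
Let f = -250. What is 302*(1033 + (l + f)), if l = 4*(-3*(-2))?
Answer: 243714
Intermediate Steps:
l = 24 (l = 4*6 = 24)
302*(1033 + (l + f)) = 302*(1033 + (24 - 250)) = 302*(1033 - 226) = 302*807 = 243714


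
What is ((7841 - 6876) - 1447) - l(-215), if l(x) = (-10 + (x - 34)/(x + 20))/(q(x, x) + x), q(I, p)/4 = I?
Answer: -33680317/69875 ≈ -482.01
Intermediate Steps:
q(I, p) = 4*I
l(x) = (-10 + (-34 + x)/(20 + x))/(5*x) (l(x) = (-10 + (x - 34)/(x + 20))/(4*x + x) = (-10 + (-34 + x)/(20 + x))/((5*x)) = (-10 + (-34 + x)/(20 + x))*(1/(5*x)) = (-10 + (-34 + x)/(20 + x))/(5*x))
((7841 - 6876) - 1447) - l(-215) = ((7841 - 6876) - 1447) - 9*(-26 - 1*(-215))/(5*(-215)*(20 - 215)) = (965 - 1447) - 9*(-1)*(-26 + 215)/(5*215*(-195)) = -482 - 9*(-1)*(-1)*189/(5*215*195) = -482 - 1*567/69875 = -482 - 567/69875 = -33680317/69875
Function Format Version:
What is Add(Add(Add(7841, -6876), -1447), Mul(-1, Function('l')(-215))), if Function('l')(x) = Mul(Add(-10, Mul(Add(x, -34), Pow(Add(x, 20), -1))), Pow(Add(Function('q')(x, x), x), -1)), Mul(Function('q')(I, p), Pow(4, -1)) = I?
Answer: Rational(-33680317, 69875) ≈ -482.01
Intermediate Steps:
Function('q')(I, p) = Mul(4, I)
Function('l')(x) = Mul(Rational(1, 5), Pow(x, -1), Add(-10, Mul(Pow(Add(20, x), -1), Add(-34, x)))) (Function('l')(x) = Mul(Add(-10, Mul(Add(x, -34), Pow(Add(x, 20), -1))), Pow(Add(Mul(4, x), x), -1)) = Mul(Add(-10, Mul(Add(-34, x), Pow(Add(20, x), -1))), Pow(Mul(5, x), -1)) = Mul(Add(-10, Mul(Pow(Add(20, x), -1), Add(-34, x))), Mul(Rational(1, 5), Pow(x, -1))) = Mul(Rational(1, 5), Pow(x, -1), Add(-10, Mul(Pow(Add(20, x), -1), Add(-34, x)))))
Add(Add(Add(7841, -6876), -1447), Mul(-1, Function('l')(-215))) = Add(Add(Add(7841, -6876), -1447), Mul(-1, Mul(Rational(9, 5), Pow(-215, -1), Pow(Add(20, -215), -1), Add(-26, Mul(-1, -215))))) = Add(Add(965, -1447), Mul(-1, Mul(Rational(9, 5), Rational(-1, 215), Pow(-195, -1), Add(-26, 215)))) = Add(-482, Mul(-1, Mul(Rational(9, 5), Rational(-1, 215), Rational(-1, 195), 189))) = Add(-482, Mul(-1, Rational(567, 69875))) = Add(-482, Rational(-567, 69875)) = Rational(-33680317, 69875)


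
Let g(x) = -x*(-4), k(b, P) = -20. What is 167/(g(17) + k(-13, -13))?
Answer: 167/48 ≈ 3.4792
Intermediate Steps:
g(x) = 4*x
167/(g(17) + k(-13, -13)) = 167/(4*17 - 20) = 167/(68 - 20) = 167/48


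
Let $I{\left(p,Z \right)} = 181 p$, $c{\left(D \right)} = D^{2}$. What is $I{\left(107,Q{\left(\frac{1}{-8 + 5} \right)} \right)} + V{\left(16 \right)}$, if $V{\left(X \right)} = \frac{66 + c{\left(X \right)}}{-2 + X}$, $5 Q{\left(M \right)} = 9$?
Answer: $19390$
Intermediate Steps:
$Q{\left(M \right)} = \frac{9}{5}$ ($Q{\left(M \right)} = \frac{1}{5} \cdot 9 = \frac{9}{5}$)
$V{\left(X \right)} = \frac{66 + X^{2}}{-2 + X}$
$I{\left(107,Q{\left(\frac{1}{-8 + 5} \right)} \right)} + V{\left(16 \right)} = 181 \cdot 107 + \frac{66 + 16^{2}}{-2 + 16} = 19367 + \frac{66 + 256}{14} = 19367 + \frac{1}{14} \cdot 322 = 19367 + 23 = 19390$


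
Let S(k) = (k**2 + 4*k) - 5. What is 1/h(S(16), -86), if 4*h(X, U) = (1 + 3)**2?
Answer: 1/4 ≈ 0.25000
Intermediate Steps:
S(k) = -5 + k**2 + 4*k
h(X, U) = 4 (h(X, U) = (1 + 3)**2/4 = (1/4)*4**2 = (1/4)*16 = 4)
1/h(S(16), -86) = 1/4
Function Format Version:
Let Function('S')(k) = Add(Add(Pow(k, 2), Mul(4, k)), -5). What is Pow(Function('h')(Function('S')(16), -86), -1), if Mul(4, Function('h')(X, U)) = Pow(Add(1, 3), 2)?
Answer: Rational(1, 4) ≈ 0.25000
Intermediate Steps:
Function('S')(k) = Add(-5, Pow(k, 2), Mul(4, k))
Function('h')(X, U) = 4 (Function('h')(X, U) = Mul(Rational(1, 4), Pow(Add(1, 3), 2)) = Mul(Rational(1, 4), Pow(4, 2)) = Mul(Rational(1, 4), 16) = 4)
Pow(Function('h')(Function('S')(16), -86), -1) = Pow(4, -1) = Rational(1, 4)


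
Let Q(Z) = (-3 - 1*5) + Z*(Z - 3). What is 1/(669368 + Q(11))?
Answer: 1/669448 ≈ 1.4938e-6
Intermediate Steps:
Q(Z) = -8 + Z*(-3 + Z) (Q(Z) = (-3 - 5) + Z*(-3 + Z) = -8 + Z*(-3 + Z))
1/(669368 + Q(11)) = 1/(669368 + (-8 + 11² - 3*11)) = 1/(669368 + (-8 + 121 - 33)) = 1/(669368 + 80) = 1/669448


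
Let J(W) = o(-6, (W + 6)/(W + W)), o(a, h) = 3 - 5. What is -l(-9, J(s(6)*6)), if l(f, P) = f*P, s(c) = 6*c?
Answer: -18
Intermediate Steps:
o(a, h) = -2
J(W) = -2
l(f, P) = P*f
-l(-9, J(s(6)*6)) = -(-2)*(-9) = -1*18 = -18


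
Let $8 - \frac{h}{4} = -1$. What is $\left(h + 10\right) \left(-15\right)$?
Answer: $-690$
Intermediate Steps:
$h = 36$ ($h = 32 - -4 = 32 + 4 = 36$)
$\left(h + 10\right) \left(-15\right) = \left(36 + 10\right) \left(-15\right) = 46 \left(-15\right) = -690$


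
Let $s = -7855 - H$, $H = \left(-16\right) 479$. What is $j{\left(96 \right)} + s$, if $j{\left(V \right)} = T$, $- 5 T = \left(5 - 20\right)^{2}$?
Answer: $-236$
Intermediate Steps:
$H = -7664$
$s = -191$ ($s = -7855 - -7664 = -7855 + 7664 = -191$)
$T = -45$ ($T = - \frac{\left(5 - 20\right)^{2}}{5} = - \frac{\left(-15\right)^{2}}{5} = \left(- \frac{1}{5}\right) 225 = -45$)
$j{\left(V \right)} = -45$
$j{\left(96 \right)} + s = -45 - 191 = -236$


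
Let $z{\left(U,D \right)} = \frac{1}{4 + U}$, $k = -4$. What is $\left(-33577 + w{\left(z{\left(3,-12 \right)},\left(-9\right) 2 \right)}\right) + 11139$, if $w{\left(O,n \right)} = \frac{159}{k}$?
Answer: $- \frac{89911}{4} \approx -22478.0$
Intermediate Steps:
$w{\left(O,n \right)} = - \frac{159}{4}$ ($w{\left(O,n \right)} = \frac{159}{-4} = 159 \left(- \frac{1}{4}\right) = - \frac{159}{4}$)
$\left(-33577 + w{\left(z{\left(3,-12 \right)},\left(-9\right) 2 \right)}\right) + 11139 = \left(-33577 - \frac{159}{4}\right) + 11139 = - \frac{134467}{4} + 11139 = - \frac{89911}{4}$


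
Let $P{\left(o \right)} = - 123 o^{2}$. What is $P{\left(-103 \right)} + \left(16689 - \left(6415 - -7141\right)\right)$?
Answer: $-1301774$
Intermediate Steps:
$P{\left(-103 \right)} + \left(16689 - \left(6415 - -7141\right)\right) = - 123 \left(-103\right)^{2} + \left(16689 - \left(6415 - -7141\right)\right) = \left(-123\right) 10609 + \left(16689 - \left(6415 + 7141\right)\right) = -1304907 + \left(16689 - 13556\right) = -1304907 + 3133 = -1301774$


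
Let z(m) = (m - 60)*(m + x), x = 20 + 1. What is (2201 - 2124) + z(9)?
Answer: -1453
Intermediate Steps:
x = 21
z(m) = (-60 + m)*(21 + m) (z(m) = (m - 60)*(m + 21) = (-60 + m)*(21 + m))
(2201 - 2124) + z(9) = (2201 - 2124) + (-1260 + 9² - 39*9) = 77 + (-1260 + 81 - 351) = 77 - 1530 = -1453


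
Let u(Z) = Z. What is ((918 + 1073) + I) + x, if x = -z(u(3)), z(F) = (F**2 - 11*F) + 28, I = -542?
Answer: 1445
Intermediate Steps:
z(F) = 28 + F**2 - 11*F
x = -4 (x = -(28 + 3**2 - 11*3) = -(28 + 9 - 33) = -1*4 = -4)
((918 + 1073) + I) + x = ((918 + 1073) - 542) - 4 = (1991 - 542) - 4 = 1449 - 4 = 1445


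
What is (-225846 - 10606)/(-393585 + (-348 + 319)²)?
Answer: 59113/98186 ≈ 0.60205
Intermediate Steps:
(-225846 - 10606)/(-393585 + (-348 + 319)²) = -236452/(-393585 + (-29)²) = -236452/(-393585 + 841) = -236452/(-392744) = -236452*(-1/392744) = 59113/98186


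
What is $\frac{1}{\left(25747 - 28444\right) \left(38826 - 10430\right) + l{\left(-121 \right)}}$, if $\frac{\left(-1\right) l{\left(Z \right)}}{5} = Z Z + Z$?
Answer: $- \frac{1}{76656612} \approx -1.3045 \cdot 10^{-8}$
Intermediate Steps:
$l{\left(Z \right)} = - 5 Z - 5 Z^{2}$ ($l{\left(Z \right)} = - 5 \left(Z Z + Z\right) = - 5 \left(Z^{2} + Z\right) = - 5 \left(Z + Z^{2}\right) = - 5 Z - 5 Z^{2}$)
$\frac{1}{\left(25747 - 28444\right) \left(38826 - 10430\right) + l{\left(-121 \right)}} = \frac{1}{\left(25747 - 28444\right) \left(38826 - 10430\right) - - 605 \left(1 - 121\right)} = \frac{1}{\left(-2697\right) 28396 - \left(-605\right) \left(-120\right)} = \frac{1}{-76584012 - 72600} = \frac{1}{-76656612} = - \frac{1}{76656612}$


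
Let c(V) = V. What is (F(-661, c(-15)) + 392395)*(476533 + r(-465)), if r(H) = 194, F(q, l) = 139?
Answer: 187131556218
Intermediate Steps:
(F(-661, c(-15)) + 392395)*(476533 + r(-465)) = (139 + 392395)*(476533 + 194) = 392534*476727 = 187131556218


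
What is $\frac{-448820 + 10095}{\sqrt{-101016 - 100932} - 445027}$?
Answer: $\frac{195244470575}{198049232677} + \frac{877450 i \sqrt{50487}}{198049232677} \approx 0.98584 + 0.00099549 i$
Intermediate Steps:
$\frac{-448820 + 10095}{\sqrt{-101016 - 100932} - 445027} = - \frac{438725}{\sqrt{-201948} - 445027} = - \frac{438725}{2 i \sqrt{50487} - 445027} = - \frac{438725}{-445027 + 2 i \sqrt{50487}}$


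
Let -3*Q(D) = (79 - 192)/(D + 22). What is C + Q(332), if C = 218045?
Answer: 231563903/1062 ≈ 2.1805e+5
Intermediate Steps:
Q(D) = 113/(3*(22 + D)) (Q(D) = -(79 - 192)/(3*(D + 22)) = -(-113)/(3*(22 + D)) = 113/(3*(22 + D)))
C + Q(332) = 218045 + 113/(3*(22 + 332)) = 218045 + (113/3)/354 = 218045 + (113/3)*(1/354) = 218045 + 113/1062 = 231563903/1062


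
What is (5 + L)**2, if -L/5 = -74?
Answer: 140625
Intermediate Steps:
L = 370 (L = -5*(-74) = 370)
(5 + L)**2 = (5 + 370)**2 = 375**2 = 140625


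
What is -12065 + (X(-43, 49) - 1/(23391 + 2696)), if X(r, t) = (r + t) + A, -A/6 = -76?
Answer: -302687462/26087 ≈ -11603.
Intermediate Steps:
A = 456 (A = -6*(-76) = 456)
X(r, t) = 456 + r + t (X(r, t) = (r + t) + 456 = 456 + r + t)
-12065 + (X(-43, 49) - 1/(23391 + 2696)) = -12065 + ((456 - 43 + 49) - 1/(23391 + 2696)) = -12065 + (462 - 1/26087) = -12065 + 12052193/26087 = -302687462/26087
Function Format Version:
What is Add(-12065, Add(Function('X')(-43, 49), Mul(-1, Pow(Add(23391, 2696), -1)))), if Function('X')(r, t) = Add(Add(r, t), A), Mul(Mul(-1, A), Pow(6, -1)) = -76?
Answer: Rational(-302687462, 26087) ≈ -11603.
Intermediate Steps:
A = 456 (A = Mul(-6, -76) = 456)
Function('X')(r, t) = Add(456, r, t) (Function('X')(r, t) = Add(Add(r, t), 456) = Add(456, r, t))
Add(-12065, Add(Function('X')(-43, 49), Mul(-1, Pow(Add(23391, 2696), -1)))) = Add(-12065, Add(Add(456, -43, 49), Mul(-1, Pow(Add(23391, 2696), -1)))) = Add(-12065, Add(462, Mul(-1, Pow(26087, -1)))) = Add(-12065, Add(462, Mul(-1, Rational(1, 26087)))) = Add(-12065, Add(462, Rational(-1, 26087))) = Add(-12065, Rational(12052193, 26087)) = Rational(-302687462, 26087)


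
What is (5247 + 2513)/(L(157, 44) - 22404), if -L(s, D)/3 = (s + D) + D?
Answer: -7760/23139 ≈ -0.33536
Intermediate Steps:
L(s, D) = -6*D - 3*s (L(s, D) = -3*((s + D) + D) = -3*((D + s) + D) = -3*(s + 2*D) = -6*D - 3*s)
(5247 + 2513)/(L(157, 44) - 22404) = (5247 + 2513)/((-6*44 - 3*157) - 22404) = 7760/((-264 - 471) - 22404) = 7760/(-735 - 22404) = 7760/(-23139) = 7760*(-1/23139) = -7760/23139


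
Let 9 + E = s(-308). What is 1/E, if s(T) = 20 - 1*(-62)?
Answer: 1/73 ≈ 0.013699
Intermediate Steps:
s(T) = 82 (s(T) = 20 + 62 = 82)
E = 73 (E = -9 + 82 = 73)
1/E = 1/73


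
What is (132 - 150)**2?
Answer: 324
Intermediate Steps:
(132 - 150)**2 = (-18)**2 = 324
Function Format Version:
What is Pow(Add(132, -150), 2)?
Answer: 324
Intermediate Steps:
Pow(Add(132, -150), 2) = Pow(-18, 2) = 324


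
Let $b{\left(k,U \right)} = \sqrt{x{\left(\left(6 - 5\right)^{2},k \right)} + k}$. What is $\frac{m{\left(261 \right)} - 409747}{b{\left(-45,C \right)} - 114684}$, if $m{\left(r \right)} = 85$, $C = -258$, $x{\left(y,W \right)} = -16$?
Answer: $\frac{46981676808}{13152419917} + \frac{409662 i \sqrt{61}}{13152419917} \approx 3.5721 + 0.00024327 i$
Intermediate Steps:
$b{\left(k,U \right)} = \sqrt{-16 + k}$
$\frac{m{\left(261 \right)} - 409747}{b{\left(-45,C \right)} - 114684} = \frac{85 - 409747}{\sqrt{-16 - 45} - 114684} = - \frac{409662}{\sqrt{-61} - 114684} = - \frac{409662}{i \sqrt{61} - 114684} = - \frac{409662}{-114684 + i \sqrt{61}}$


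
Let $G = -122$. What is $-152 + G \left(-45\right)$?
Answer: $5338$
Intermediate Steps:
$-152 + G \left(-45\right) = -152 - -5490 = -152 + 5490 = 5338$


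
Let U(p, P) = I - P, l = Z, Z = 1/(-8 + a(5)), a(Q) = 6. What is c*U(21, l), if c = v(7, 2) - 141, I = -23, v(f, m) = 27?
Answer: 2565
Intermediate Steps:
Z = -1/2 (Z = 1/(-8 + 6) = 1/(-2) = -1/2 ≈ -0.50000)
c = -114 (c = 27 - 141 = -114)
l = -1/2 ≈ -0.50000
U(p, P) = -23 - P
c*U(21, l) = -114*(-23 - 1*(-1/2)) = -114*(-23 + 1/2) = -114*(-45/2) = 2565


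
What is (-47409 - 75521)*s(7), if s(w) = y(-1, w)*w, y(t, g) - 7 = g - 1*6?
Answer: -6884080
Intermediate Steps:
y(t, g) = 1 + g (y(t, g) = 7 + (g - 1*6) = 7 + (g - 6) = 7 + (-6 + g) = 1 + g)
s(w) = w*(1 + w) (s(w) = (1 + w)*w = w*(1 + w))
(-47409 - 75521)*s(7) = (-47409 - 75521)*(7*(1 + 7)) = -860510*8 = -122930*56 = -6884080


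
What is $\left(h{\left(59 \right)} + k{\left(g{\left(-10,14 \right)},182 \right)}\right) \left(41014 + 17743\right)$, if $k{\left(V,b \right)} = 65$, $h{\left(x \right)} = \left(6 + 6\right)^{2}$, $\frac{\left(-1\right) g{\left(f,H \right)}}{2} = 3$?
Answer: $12280213$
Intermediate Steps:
$g{\left(f,H \right)} = -6$ ($g{\left(f,H \right)} = \left(-2\right) 3 = -6$)
$h{\left(x \right)} = 144$ ($h{\left(x \right)} = 12^{2} = 144$)
$\left(h{\left(59 \right)} + k{\left(g{\left(-10,14 \right)},182 \right)}\right) \left(41014 + 17743\right) = \left(144 + 65\right) \left(41014 + 17743\right) = 209 \cdot 58757 = 12280213$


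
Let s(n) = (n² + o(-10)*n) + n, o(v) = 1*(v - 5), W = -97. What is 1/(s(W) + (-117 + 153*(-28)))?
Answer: 1/6366 ≈ 0.00015708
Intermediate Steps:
o(v) = -5 + v (o(v) = 1*(-5 + v) = -5 + v)
s(n) = n² - 14*n (s(n) = (n² + (-5 - 10)*n) + n = (n² - 15*n) + n = n² - 14*n)
1/(s(W) + (-117 + 153*(-28))) = 1/(-97*(-14 - 97) + (-117 + 153*(-28))) = 1/(-97*(-111) + (-117 - 4284)) = 1/(10767 - 4401) = 1/6366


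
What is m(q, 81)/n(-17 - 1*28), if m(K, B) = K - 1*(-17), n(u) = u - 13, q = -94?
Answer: 77/58 ≈ 1.3276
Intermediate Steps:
n(u) = -13 + u
m(K, B) = 17 + K (m(K, B) = K + 17 = 17 + K)
m(q, 81)/n(-17 - 1*28) = (17 - 94)/(-13 + (-17 - 1*28)) = -77/(-13 + (-17 - 28)) = -77/(-13 - 45) = -77/(-58) = -77*(-1/58) = 77/58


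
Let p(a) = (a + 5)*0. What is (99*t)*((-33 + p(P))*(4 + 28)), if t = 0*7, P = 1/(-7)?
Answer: 0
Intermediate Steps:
P = -⅐ ≈ -0.14286
p(a) = 0 (p(a) = (5 + a)*0 = 0)
t = 0
(99*t)*((-33 + p(P))*(4 + 28)) = (99*0)*((-33 + 0)*(4 + 28)) = 0*(-33*32) = 0*(-1056) = 0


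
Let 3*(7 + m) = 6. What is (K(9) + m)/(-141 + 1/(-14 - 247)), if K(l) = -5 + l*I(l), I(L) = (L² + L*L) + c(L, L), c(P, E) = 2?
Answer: -191313/18401 ≈ -10.397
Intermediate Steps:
m = -5 (m = -7 + (⅓)*6 = -7 + 2 = -5)
I(L) = 2 + 2*L² (I(L) = (L² + L*L) + 2 = (L² + L²) + 2 = 2*L² + 2 = 2 + 2*L²)
K(l) = -5 + l*(2 + 2*l²)
(K(9) + m)/(-141 + 1/(-14 - 247)) = ((-5 + 2*9*(1 + 9²)) - 5)/(-141 + 1/(-14 - 247)) = ((-5 + 2*9*(1 + 81)) - 5)/(-141 + 1/(-261)) = ((-5 + 2*9*82) - 5)/(-141 - 1/261) = ((-5 + 1476) - 5)/(-36802/261) = (1471 - 5)*(-261/36802) = 1466*(-261/36802) = -191313/18401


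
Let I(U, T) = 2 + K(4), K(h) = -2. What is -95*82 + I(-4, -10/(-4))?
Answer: -7790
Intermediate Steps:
I(U, T) = 0 (I(U, T) = 2 - 2 = 0)
-95*82 + I(-4, -10/(-4)) = -95*82 + 0 = -7790 + 0 = -7790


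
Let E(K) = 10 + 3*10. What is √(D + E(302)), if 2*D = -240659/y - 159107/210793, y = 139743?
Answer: 2*√934266578922346448119/9818948733 ≈ 6.2259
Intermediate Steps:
E(K) = 40 (E(K) = 10 + 30 = 40)
D = -36481661044/29456846199 (D = (-240659/139743 - 159107/210793)/2 = (½)*(-72963322088/29456846199) = -36481661044/29456846199 ≈ -1.2385)
√(D + E(302)) = √(-36481661044/29456846199 + 40) = √(1141792186916/29456846199) = 2*√934266578922346448119/9818948733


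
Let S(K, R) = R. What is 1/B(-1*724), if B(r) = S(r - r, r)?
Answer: -1/724 ≈ -0.0013812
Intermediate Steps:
B(r) = r
1/B(-1*724) = 1/(-1*724) = 1/(-724) = -1/724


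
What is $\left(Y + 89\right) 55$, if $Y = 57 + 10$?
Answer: $8580$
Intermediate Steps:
$Y = 67$
$\left(Y + 89\right) 55 = \left(67 + 89\right) 55 = 156 \cdot 55 = 8580$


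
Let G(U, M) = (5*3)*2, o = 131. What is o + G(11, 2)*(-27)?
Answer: -679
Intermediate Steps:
G(U, M) = 30 (G(U, M) = 15*2 = 30)
o + G(11, 2)*(-27) = 131 + 30*(-27) = 131 - 810 = -679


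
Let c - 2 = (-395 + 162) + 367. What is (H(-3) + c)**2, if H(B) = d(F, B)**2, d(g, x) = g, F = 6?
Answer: 29584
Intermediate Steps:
c = 136 (c = 2 + ((-395 + 162) + 367) = 2 + (-233 + 367) = 2 + 134 = 136)
H(B) = 36 (H(B) = 6**2 = 36)
(H(-3) + c)**2 = (36 + 136)**2 = 172**2 = 29584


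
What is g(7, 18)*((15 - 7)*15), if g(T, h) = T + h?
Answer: 3000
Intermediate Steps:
g(7, 18)*((15 - 7)*15) = (7 + 18)*((15 - 7)*15) = 25*(8*15) = 25*120 = 3000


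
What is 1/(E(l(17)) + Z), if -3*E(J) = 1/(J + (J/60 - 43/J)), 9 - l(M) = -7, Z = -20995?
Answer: -3259/68422785 ≈ -4.7630e-5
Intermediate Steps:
l(M) = 16 (l(M) = 9 - 1*(-7) = 9 + 7 = 16)
E(J) = -1/(3*(-43/J + 61*J/60)) (E(J) = -1/(3*(J + (J/60 - 43/J))) = -1/(3*(J + (-43/J + J/60))) = -1/(3*(-43/J + 61*J/60)))
1/(E(l(17)) + Z) = 1/(-20*16/(-2580 + 61*16**2) - 20995) = 1/(-20*16/(-2580 + 61*256) - 20995) = 1/(-20*16/(-2580 + 15616) - 20995) = 1/(-20*16/13036 - 20995) = 1/(-20*16*1/13036 - 20995) = 1/(-80/3259 - 20995) = 1/(-68422785/3259) = -3259/68422785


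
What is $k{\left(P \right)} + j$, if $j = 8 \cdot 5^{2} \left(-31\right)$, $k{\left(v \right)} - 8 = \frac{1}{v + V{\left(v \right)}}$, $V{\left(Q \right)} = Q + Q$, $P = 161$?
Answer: $- \frac{2990735}{483} \approx -6192.0$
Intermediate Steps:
$V{\left(Q \right)} = 2 Q$
$k{\left(v \right)} = 8 + \frac{1}{3 v}$ ($k{\left(v \right)} = 8 + \frac{1}{v + 2 v} = 8 + \frac{1}{3 v}$)
$j = -6200$ ($j = 8 \cdot 25 \left(-31\right) = 200 \left(-31\right) = -6200$)
$k{\left(P \right)} + j = \left(8 + \frac{1}{3 \cdot 161}\right) - 6200 = \left(8 + \frac{1}{3} \cdot \frac{1}{161}\right) - 6200 = \left(8 + \frac{1}{483}\right) - 6200 = \frac{3865}{483} - 6200 = - \frac{2990735}{483}$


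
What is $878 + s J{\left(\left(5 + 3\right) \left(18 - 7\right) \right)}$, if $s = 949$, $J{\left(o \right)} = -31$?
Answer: $-28541$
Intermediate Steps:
$878 + s J{\left(\left(5 + 3\right) \left(18 - 7\right) \right)} = 878 + 949 \left(-31\right) = 878 - 29419 = -28541$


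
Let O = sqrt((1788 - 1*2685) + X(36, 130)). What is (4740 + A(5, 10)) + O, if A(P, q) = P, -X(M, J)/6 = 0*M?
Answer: 4745 + I*sqrt(897) ≈ 4745.0 + 29.95*I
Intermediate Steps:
X(M, J) = 0 (X(M, J) = -0*M = -6*0 = 0)
O = I*sqrt(897) (O = sqrt((1788 - 1*2685) + 0) = sqrt((1788 - 2685) + 0) = sqrt(-897 + 0) = sqrt(-897) = I*sqrt(897) ≈ 29.95*I)
(4740 + A(5, 10)) + O = (4740 + 5) + I*sqrt(897) = 4745 + I*sqrt(897)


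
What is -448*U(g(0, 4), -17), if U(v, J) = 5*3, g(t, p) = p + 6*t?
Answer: -6720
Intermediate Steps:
U(v, J) = 15
-448*U(g(0, 4), -17) = -448*15 = -6720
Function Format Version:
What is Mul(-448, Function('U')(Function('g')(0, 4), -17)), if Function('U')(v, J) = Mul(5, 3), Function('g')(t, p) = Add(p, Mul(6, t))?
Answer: -6720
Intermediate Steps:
Function('U')(v, J) = 15
Mul(-448, Function('U')(Function('g')(0, 4), -17)) = Mul(-448, 15) = -6720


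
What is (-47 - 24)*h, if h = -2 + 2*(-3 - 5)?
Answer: 1278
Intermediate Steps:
h = -18 (h = -2 + 2*(-8) = -2 - 16 = -18)
(-47 - 24)*h = (-47 - 24)*(-18) = -71*(-18) = 1278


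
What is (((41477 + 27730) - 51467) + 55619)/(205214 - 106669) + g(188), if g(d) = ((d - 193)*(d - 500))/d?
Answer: 41880423/4631615 ≈ 9.0423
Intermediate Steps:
g(d) = (-500 + d)*(-193 + d)/d (g(d) = ((-193 + d)*(-500 + d))/d = ((-500 + d)*(-193 + d))/d = (-500 + d)*(-193 + d)/d)
(((41477 + 27730) - 51467) + 55619)/(205214 - 106669) + g(188) = (((41477 + 27730) - 51467) + 55619)/(205214 - 106669) + (-693 + 188 + 96500/188) = ((69207 - 51467) + 55619)/98545 + (-693 + 188 + 96500*(1/188)) = (17740 + 55619)*(1/98545) + (-693 + 188 + 24125/47) = 73359*(1/98545) + 390/47 = 73359/98545 + 390/47 = 41880423/4631615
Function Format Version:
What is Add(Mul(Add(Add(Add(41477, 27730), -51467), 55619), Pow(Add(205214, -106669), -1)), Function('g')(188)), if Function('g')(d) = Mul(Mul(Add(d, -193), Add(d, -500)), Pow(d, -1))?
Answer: Rational(41880423, 4631615) ≈ 9.0423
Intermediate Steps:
Function('g')(d) = Mul(Pow(d, -1), Add(-500, d), Add(-193, d)) (Function('g')(d) = Mul(Mul(Add(-193, d), Add(-500, d)), Pow(d, -1)) = Mul(Mul(Add(-500, d), Add(-193, d)), Pow(d, -1)) = Mul(Pow(d, -1), Add(-500, d), Add(-193, d)))
Add(Mul(Add(Add(Add(41477, 27730), -51467), 55619), Pow(Add(205214, -106669), -1)), Function('g')(188)) = Add(Mul(Add(Add(Add(41477, 27730), -51467), 55619), Pow(Add(205214, -106669), -1)), Add(-693, 188, Mul(96500, Pow(188, -1)))) = Add(Mul(Add(Add(69207, -51467), 55619), Pow(98545, -1)), Add(-693, 188, Mul(96500, Rational(1, 188)))) = Add(Mul(Add(17740, 55619), Rational(1, 98545)), Add(-693, 188, Rational(24125, 47))) = Add(Mul(73359, Rational(1, 98545)), Rational(390, 47)) = Add(Rational(73359, 98545), Rational(390, 47)) = Rational(41880423, 4631615)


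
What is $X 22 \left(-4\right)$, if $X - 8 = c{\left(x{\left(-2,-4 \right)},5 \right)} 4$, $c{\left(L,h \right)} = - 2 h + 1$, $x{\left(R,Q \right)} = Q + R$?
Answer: $2464$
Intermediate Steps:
$c{\left(L,h \right)} = 1 - 2 h$
$X = -28$ ($X = 8 + \left(1 - 10\right) 4 = 8 - 36 = -28$)
$X 22 \left(-4\right) = \left(-28\right) 22 \left(-4\right) = \left(-616\right) \left(-4\right) = 2464$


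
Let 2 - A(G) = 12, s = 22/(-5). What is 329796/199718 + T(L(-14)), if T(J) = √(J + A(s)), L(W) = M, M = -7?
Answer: 164898/99859 + I*√17 ≈ 1.6513 + 4.1231*I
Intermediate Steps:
s = -22/5 (s = 22*(-⅕) = -22/5 ≈ -4.4000)
A(G) = -10 (A(G) = 2 - 1*12 = 2 - 12 = -10)
L(W) = -7
T(J) = √(-10 + J) (T(J) = √(J - 10) = √(-10 + J))
329796/199718 + T(L(-14)) = 329796/199718 + √(-10 - 7) = 329796*(1/199718) + √(-17) = 164898/99859 + I*√17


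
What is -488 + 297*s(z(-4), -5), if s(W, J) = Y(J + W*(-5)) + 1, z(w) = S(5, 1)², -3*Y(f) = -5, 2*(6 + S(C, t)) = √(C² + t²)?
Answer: 304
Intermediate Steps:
S(C, t) = -6 + √(C² + t²)/2
Y(f) = 5/3 (Y(f) = -⅓*(-5) = 5/3)
z(w) = (-6 + √26/2)² (z(w) = (-6 + √(5² + 1²)/2)² = (-6 + √(25 + 1)/2)² = (-6 + √26/2)²)
s(W, J) = 8/3 (s(W, J) = 5/3 + 1 = 8/3)
-488 + 297*s(z(-4), -5) = -488 + 297*(8/3) = -488 + 792 = 304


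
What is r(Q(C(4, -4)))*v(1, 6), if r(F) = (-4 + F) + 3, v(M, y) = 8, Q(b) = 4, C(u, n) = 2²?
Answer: 24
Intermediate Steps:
C(u, n) = 4
r(F) = -1 + F
r(Q(C(4, -4)))*v(1, 6) = (-1 + 4)*8 = 3*8 = 24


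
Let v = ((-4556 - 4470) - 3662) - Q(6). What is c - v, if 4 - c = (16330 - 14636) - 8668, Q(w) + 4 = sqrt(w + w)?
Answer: 19662 + 2*sqrt(3) ≈ 19665.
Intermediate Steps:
Q(w) = -4 + sqrt(2)*sqrt(w) (Q(w) = -4 + sqrt(w + w) = -4 + sqrt(2*w) = -4 + sqrt(2)*sqrt(w))
c = 6978 (c = 4 - ((16330 - 14636) - 8668) = 4 - (1694 - 8668) = 4 - 1*(-6974) = 4 + 6974 = 6978)
v = -12684 - 2*sqrt(3) (v = ((-4556 - 4470) - 3662) - (-4 + sqrt(2)*sqrt(6)) = (-9026 - 3662) - (-4 + 2*sqrt(3)) = -12688 + (4 - 2*sqrt(3)) = -12684 - 2*sqrt(3) ≈ -12687.)
c - v = 6978 - (-12684 - 2*sqrt(3)) = 6978 + (12684 + 2*sqrt(3)) = 19662 + 2*sqrt(3)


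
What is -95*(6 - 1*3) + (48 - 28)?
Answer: -265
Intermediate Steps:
-95*(6 - 1*3) + (48 - 28) = -95*(6 - 3) + 20 = -95*3 + 20 = -285 + 20 = -265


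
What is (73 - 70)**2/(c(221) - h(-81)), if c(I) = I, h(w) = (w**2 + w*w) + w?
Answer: -9/12820 ≈ -0.00070203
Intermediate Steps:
h(w) = w + 2*w**2 (h(w) = (w**2 + w**2) + w = 2*w**2 + w = w + 2*w**2)
(73 - 70)**2/(c(221) - h(-81)) = (73 - 70)**2/(221 - (-81)*(1 + 2*(-81))) = 3**2/(221 - (-81)*(1 - 162)) = 9/(221 - (-81)*(-161)) = 9/(221 - 1*13041) = 9/(221 - 13041) = 9/(-12820) = 9*(-1/12820) = -9/12820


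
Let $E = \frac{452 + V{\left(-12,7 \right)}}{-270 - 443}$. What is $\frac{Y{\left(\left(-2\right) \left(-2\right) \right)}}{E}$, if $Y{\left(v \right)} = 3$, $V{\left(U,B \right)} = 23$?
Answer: $- \frac{2139}{475} \approx -4.5032$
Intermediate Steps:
$E = - \frac{475}{713}$ ($E = \frac{452 + 23}{-270 - 443} = \frac{475}{-713} = 475 \left(- \frac{1}{713}\right) = - \frac{475}{713} \approx -0.6662$)
$\frac{Y{\left(\left(-2\right) \left(-2\right) \right)}}{E} = \frac{3}{- \frac{475}{713}} = 3 \left(- \frac{713}{475}\right) = - \frac{2139}{475}$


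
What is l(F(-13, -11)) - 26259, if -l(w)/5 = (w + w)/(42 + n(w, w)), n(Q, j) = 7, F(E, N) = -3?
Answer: -1286661/49 ≈ -26258.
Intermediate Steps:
l(w) = -10*w/49 (l(w) = -5*(w + w)/(42 + 7) = -5*2*w/49 = -10*w/49)
l(F(-13, -11)) - 26259 = -10/49*(-3) - 26259 = 30/49 - 26259 = -1286661/49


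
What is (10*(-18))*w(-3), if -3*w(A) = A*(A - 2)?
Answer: 900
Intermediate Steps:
w(A) = -A*(-2 + A)/3 (w(A) = -A*(A - 2)/3 = -A*(-2 + A)/3)
(10*(-18))*w(-3) = (10*(-18))*((⅓)*(-3)*(2 - 1*(-3))) = -60*(-3)*(2 + 3) = -60*(-3)*5 = -180*(-5) = 900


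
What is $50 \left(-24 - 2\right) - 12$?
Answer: $-1312$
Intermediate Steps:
$50 \left(-24 - 2\right) - 12 = 50 \left(-26\right) - 12 = -1300 - 12 = -1312$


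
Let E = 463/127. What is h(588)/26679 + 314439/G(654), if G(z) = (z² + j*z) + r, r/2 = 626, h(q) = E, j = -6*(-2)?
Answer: 1065594842095/1480034386128 ≈ 0.71998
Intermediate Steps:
E = 463/127 (E = 463*(1/127) = 463/127 ≈ 3.6457)
j = 12
h(q) = 463/127
r = 1252 (r = 2*626 = 1252)
G(z) = 1252 + z² + 12*z (G(z) = (z² + 12*z) + 1252 = 1252 + z² + 12*z)
h(588)/26679 + 314439/G(654) = (463/127)/26679 + 314439/(1252 + 654² + 12*654) = (463/127)*(1/26679) + 314439/(1252 + 427716 + 7848) = 463/3388233 + 314439/436816 = 1065594842095/1480034386128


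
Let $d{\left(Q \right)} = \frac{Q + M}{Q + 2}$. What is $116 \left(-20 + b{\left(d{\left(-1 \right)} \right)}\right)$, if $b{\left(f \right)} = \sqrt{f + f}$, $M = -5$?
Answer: $-2320 + 232 i \sqrt{3} \approx -2320.0 + 401.84 i$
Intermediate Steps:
$d{\left(Q \right)} = \frac{-5 + Q}{2 + Q}$ ($d{\left(Q \right)} = \frac{Q - 5}{Q + 2} = \frac{-5 + Q}{2 + Q}$)
$b{\left(f \right)} = \sqrt{2} \sqrt{f}$ ($b{\left(f \right)} = \sqrt{2 f} = \sqrt{2} \sqrt{f}$)
$116 \left(-20 + b{\left(d{\left(-1 \right)} \right)}\right) = 116 \left(-20 + \sqrt{2} \sqrt{\frac{-5 - 1}{2 - 1}}\right) = 116 \left(-20 + \sqrt{2} \sqrt{1^{-1} \left(-6\right)}\right) = 116 \left(-20 + \sqrt{2} \sqrt{1 \left(-6\right)}\right) = 116 \left(-20 + \sqrt{2} \sqrt{-6}\right) = 116 \left(-20 + \sqrt{2} i \sqrt{6}\right) = 116 \left(-20 + 2 i \sqrt{3}\right) = -2320 + 232 i \sqrt{3}$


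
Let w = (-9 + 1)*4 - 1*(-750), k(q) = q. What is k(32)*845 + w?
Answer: 27758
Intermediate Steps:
w = 718 (w = -8*4 + 750 = -32 + 750 = 718)
k(32)*845 + w = 32*845 + 718 = 27040 + 718 = 27758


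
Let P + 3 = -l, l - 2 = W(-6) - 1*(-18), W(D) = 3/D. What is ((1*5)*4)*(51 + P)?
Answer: 570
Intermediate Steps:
l = 39/2 (l = 2 + (3/(-6) - 1*(-18)) = 2 + (3*(-⅙) + 18) = 2 + (-½ + 18) = 2 + 35/2 = 39/2 ≈ 19.500)
P = -45/2 (P = -3 - 1*39/2 = -3 - 39/2 = -45/2 ≈ -22.500)
((1*5)*4)*(51 + P) = ((1*5)*4)*(51 - 45/2) = (5*4)*(57/2) = 20*(57/2) = 570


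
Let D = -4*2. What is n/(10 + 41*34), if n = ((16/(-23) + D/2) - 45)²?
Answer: 48387/27508 ≈ 1.7590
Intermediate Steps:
D = -8
n = 1306449/529 (n = ((16/(-23) - 8/2) - 45)² = ((16*(-1/23) - 8*½) - 45)² = ((-16/23 - 4) - 45)² = (-108/23 - 45)² = (-1143/23)² = 1306449/529 ≈ 2469.7)
n/(10 + 41*34) = 1306449/(529*(10 + 41*34)) = 1306449/(529*(10 + 1394)) = (1306449/529)/1404 = (1306449/529)*(1/1404) = 48387/27508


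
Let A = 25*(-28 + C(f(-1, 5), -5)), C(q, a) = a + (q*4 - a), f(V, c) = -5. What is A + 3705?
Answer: 2505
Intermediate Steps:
C(q, a) = 4*q (C(q, a) = a + (4*q - a) = a + (-a + 4*q) = 4*q)
A = -1200 (A = 25*(-28 + 4*(-5)) = 25*(-28 - 20) = 25*(-48) = -1200)
A + 3705 = -1200 + 3705 = 2505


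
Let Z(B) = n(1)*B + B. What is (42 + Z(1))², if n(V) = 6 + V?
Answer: 2500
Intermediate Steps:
Z(B) = 8*B (Z(B) = (6 + 1)*B + B = 7*B + B = 8*B)
(42 + Z(1))² = (42 + 8*1)² = (42 + 8)² = 50² = 2500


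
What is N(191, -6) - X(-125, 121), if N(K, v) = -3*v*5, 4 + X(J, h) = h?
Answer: -27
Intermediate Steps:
X(J, h) = -4 + h
N(K, v) = -15*v
N(191, -6) - X(-125, 121) = -15*(-6) - (-4 + 121) = 90 - 1*117 = 90 - 117 = -27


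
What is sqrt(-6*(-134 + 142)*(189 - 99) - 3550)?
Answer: I*sqrt(7870) ≈ 88.713*I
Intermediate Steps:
sqrt(-6*(-134 + 142)*(189 - 99) - 3550) = sqrt(-48*90 - 3550) = sqrt(-6*720 - 3550) = sqrt(-4320 - 3550) = sqrt(-7870) = I*sqrt(7870)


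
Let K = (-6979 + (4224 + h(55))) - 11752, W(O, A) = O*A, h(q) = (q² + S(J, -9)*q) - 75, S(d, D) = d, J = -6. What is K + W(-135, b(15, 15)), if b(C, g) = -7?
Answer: -10942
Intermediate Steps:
h(q) = -75 + q² - 6*q (h(q) = (q² - 6*q) - 75 = -75 + q² - 6*q)
W(O, A) = A*O
K = -11887 (K = (-6979 + (4224 + (-75 + 55² - 6*55))) - 11752 = (-6979 + (4224 + (-75 + 3025 - 330))) - 11752 = (-6979 + (4224 + 2620)) - 11752 = (-6979 + 6844) - 11752 = -135 - 11752 = -11887)
K + W(-135, b(15, 15)) = -11887 - 7*(-135) = -11887 + 945 = -10942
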